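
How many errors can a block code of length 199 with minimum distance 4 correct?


Correction capability = floor((d-1)/2) = floor((4-1)/2) = 1

1 errors


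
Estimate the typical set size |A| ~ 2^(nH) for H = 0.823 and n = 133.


log2|A_typical| = nH = 133 * 0.823 = 109.459, so |A_typical| ~ 2^109.459 = 8.922e+32

8.922e+32


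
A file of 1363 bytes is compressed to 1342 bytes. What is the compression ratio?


Ratio = original / compressed = 1363 / 1342 = 1.0156

1.0156


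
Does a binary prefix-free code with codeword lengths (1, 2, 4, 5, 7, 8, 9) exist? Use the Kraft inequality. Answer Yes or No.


Kraft sum = sum(2^(-l_i)) = 0.8574, need <= 1. Result: satisfied (a binary prefix-free code with these lengths exists)

Yes


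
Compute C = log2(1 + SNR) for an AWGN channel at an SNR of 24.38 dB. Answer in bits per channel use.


SNR_linear = 10^(24.38/10) = 274.1574; C = log2(1 + SNR_linear) = log2(1 + 274.1574) = 8.1041

8.1041 bits/channel use


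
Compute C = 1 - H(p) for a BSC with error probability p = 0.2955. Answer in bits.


H(p) = -p*log2(p) - (1-p)*log2(1-p) = -0.2955*log2(0.2955) - 0.7045*log2(0.7045) = 0.519717 + 0.356004 = 0.8757. C = 1 - H(p) = 1 - 0.8757 = 0.1243

0.1243 bits


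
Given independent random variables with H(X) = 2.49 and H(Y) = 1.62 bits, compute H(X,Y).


For independent variables, H(X,Y) = H(X) + H(Y) = 2.49 + 1.62 = 4.11

4.11 bits


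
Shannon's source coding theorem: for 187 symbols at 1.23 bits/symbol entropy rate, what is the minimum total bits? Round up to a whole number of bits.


Minimum bits >= n * H = 187 * 1.23 = 230.01, rounded up to a whole number of bits = 231

231 bits


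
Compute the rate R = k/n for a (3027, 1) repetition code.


Rate = k/n = 1/3027

1/3027


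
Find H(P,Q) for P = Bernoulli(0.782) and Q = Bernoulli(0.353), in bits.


H(P,Q) = -p*log2(q) - (1-p)*log2(1-q). -0.782*log2(0.353) = 1.174767; -0.218*log2(0.647) = 0.136939. H(P,Q) = 1.174767 + 0.136939 = 1.3117

1.3117 bits


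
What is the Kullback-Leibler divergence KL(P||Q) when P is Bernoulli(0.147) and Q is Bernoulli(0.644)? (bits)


KL = p*log2(p/q) + (1-p)*log2((1-p)/(1-q)) = 0.147*log2(0.147/0.644) + 0.853*log2(0.853/0.356) = 0.7621

0.7621 bits


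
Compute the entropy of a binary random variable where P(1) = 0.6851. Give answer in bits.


H = -p*log2(p) - (1-p)*log2(1-p). -0.6851*log2(0.6851) = 0.373800; -0.3149*log2(0.3149) = 0.524949. H = 0.373800 + 0.524949 = 0.8987

0.8987 bits


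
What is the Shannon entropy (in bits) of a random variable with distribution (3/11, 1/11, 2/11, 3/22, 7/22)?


H = -sum(p_i * log2(p_i)). Terms: -(3/11)*log2(3/11) = 0.511219; -(1/11)*log2(1/11) = 0.314494; -(2/11)*log2(2/11) = 0.447169; -(3/22)*log2(3/22) = 0.391973; -(7/22)*log2(7/22) = 0.525661. H = 0.511219 + 0.314494 + 0.447169 + 0.391973 + 0.525661 = 2.1905

2.1905 bits


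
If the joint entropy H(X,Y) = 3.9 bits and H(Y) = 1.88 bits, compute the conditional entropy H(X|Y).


H(X|Y) = H(X,Y) - H(Y) = 3.9 - 1.88 = 2.02

2.02 bits


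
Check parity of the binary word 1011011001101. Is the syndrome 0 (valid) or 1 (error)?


Syndrome = XOR of all bits = 1 XOR 0 XOR 1 XOR 1 XOR 0 XOR 1 XOR 1 XOR 0 XOR 0 XOR 1 XOR 1 XOR 0 XOR 1 = 0

0


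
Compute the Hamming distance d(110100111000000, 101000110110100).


Count differing positions: . ^ ^ ^ . . . . ^ ^ ^ . ^ . . = 7 differences

7


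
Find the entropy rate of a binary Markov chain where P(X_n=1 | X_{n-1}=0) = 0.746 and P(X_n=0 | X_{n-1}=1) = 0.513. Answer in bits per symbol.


Stationary distribution: pi_0 = p10/(p01+p10) = 0.4075, pi_1 = 0.5925. Entropy rate H' = pi_0*H(p01) + pi_1*H(p10) = 0.4075*0.8176 + 0.5925*0.9995 = 0.9254

0.9254 bits/symbol


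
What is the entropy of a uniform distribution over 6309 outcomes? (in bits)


H = log2(n) = log2(6309) = 12.6232

12.6232 bits


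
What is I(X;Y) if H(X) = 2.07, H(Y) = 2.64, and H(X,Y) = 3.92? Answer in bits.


I(X;Y) = H(X) + H(Y) - H(X,Y) = 2.07 + 2.64 - 3.92 = 0.79

0.79 bits


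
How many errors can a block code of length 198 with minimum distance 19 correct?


Correction capability = floor((d-1)/2) = floor((19-1)/2) = 9

9 errors


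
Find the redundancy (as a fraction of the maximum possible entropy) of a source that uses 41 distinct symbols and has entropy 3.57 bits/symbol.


H_max = log2(K) = log2(41) = 5.3576 bits/symbol. Redundancy = 1 - H/H_max = 1 - 3.57/5.3576 = 1 - 0.6663 = 0.3337

0.3337


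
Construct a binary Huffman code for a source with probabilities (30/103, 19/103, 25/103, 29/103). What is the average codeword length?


Huffman construction (repeatedly merge the two least-probable nodes; each merge adds 1 bit to every symbol beneath it): 19/103 + 25/103 = 44/103; 29/103 + 30/103 = 59/103; 44/103 + 59/103 = 1. Resulting codeword lengths (in the order the probabilities were given): (2, 2, 2, 2). L_avg = sum(p_i * l_i) = 30/103*2 + 19/103*2 + 25/103*2 + 29/103*2 = 2

2.0 bits


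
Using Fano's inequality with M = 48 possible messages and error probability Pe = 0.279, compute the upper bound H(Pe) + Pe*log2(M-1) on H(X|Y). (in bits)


H(Pe) = -Pe*log2(Pe) - (1-Pe)*log2(1-Pe) = -0.279*log2(0.279) - 0.721*log2(0.721) = 0.513824 + 0.340261 = 0.8541. Pe*log2(M-1) = 0.279*log2(47) = 1.549730. Bound = H(Pe) + Pe*log2(M-1) = 0.513824 + 0.340261 + 1.549730 = 2.4038

2.4038 bits


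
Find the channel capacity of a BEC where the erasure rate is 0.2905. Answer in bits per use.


C = 1 - epsilon = 1 - 0.2905 = 0.7095

0.7095 bits


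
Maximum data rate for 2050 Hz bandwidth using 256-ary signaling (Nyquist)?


Rate = 2 * B * log2(M) = 2 * 2050 * 8.0 = 32800.0

32800.0 bps


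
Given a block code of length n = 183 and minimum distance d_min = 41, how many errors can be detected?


Detection capability = d_min - 1 = 41 - 1 = 40

40 errors


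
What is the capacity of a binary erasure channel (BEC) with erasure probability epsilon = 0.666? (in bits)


C = 1 - epsilon = 1 - 0.666 = 0.334

0.334 bits


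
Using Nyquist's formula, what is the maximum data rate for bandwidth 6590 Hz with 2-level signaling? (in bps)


Rate = 2 * B * log2(M) = 2 * 6590 * 1.0 = 13180.0

13180.0 bps


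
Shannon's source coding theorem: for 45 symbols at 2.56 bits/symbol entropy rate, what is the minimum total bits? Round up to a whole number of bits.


Minimum bits >= n * H = 45 * 2.56 = 115.2, rounded up to a whole number of bits = 116

116 bits


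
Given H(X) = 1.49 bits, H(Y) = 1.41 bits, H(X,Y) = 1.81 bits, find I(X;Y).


I(X;Y) = H(X) + H(Y) - H(X,Y) = 1.49 + 1.41 - 1.81 = 1.09

1.09 bits


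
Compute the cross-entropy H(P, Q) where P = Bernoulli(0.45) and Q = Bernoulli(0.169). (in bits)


H(P,Q) = -p*log2(q) - (1-p)*log2(1-q). -0.45*log2(0.169) = 1.154207; -0.55*log2(0.831) = 0.146894. H(P,Q) = 1.154207 + 0.146894 = 1.3011

1.3011 bits


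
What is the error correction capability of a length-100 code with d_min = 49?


Correction capability = floor((d-1)/2) = floor((49-1)/2) = 24

24 errors


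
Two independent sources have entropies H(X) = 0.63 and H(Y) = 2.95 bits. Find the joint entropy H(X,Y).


For independent variables, H(X,Y) = H(X) + H(Y) = 0.63 + 2.95 = 3.58

3.58 bits


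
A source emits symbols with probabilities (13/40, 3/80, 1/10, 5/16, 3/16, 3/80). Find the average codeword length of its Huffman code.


Huffman construction (repeatedly merge the two least-probable nodes; each merge adds 1 bit to every symbol beneath it): 3/80 + 3/80 = 3/40; 3/40 + 1/10 = 7/40; 7/40 + 3/16 = 29/80; 5/16 + 13/40 = 51/80; 29/80 + 51/80 = 1. Resulting codeword lengths (in the order the probabilities were given): (2, 4, 3, 2, 2, 4). L_avg = sum(p_i * l_i) = 13/40*2 + 3/80*4 + 1/10*3 + 5/16*2 + 3/16*2 + 3/80*4 = 9/4 = 2.25

2.25 bits


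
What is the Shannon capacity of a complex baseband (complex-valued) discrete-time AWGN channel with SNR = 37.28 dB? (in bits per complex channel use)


SNR_linear = 10^(37.28/10) = 5345.6436; C = log2(1 + SNR_linear) = log2(1 + 5345.6436) = 12.3844

12.3844 bits/channel use


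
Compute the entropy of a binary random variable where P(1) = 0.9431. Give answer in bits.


H = -p*log2(p) - (1-p)*log2(1-p). -0.9431*log2(0.9431) = 0.079708; -0.0569*log2(0.0569) = 0.235306. H = 0.079708 + 0.235306 = 0.315

0.315 bits


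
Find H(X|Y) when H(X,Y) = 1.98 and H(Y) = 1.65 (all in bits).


H(X|Y) = H(X,Y) - H(Y) = 1.98 - 1.65 = 0.33

0.33 bits


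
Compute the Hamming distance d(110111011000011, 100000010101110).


Count differing positions: . ^ . ^ ^ ^ . . ^ ^ . ^ ^ . ^ = 9 differences

9


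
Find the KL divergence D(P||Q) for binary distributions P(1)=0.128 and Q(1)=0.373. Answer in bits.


KL = p*log2(p/q) + (1-p)*log2((1-p)/(1-q)) = 0.128*log2(0.128/0.373) + 0.872*log2(0.872/0.627) = 0.2174

0.2174 bits


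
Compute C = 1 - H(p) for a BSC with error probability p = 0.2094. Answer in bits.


H(p) = -p*log2(p) - (1-p)*log2(1-p) = -0.2094*log2(0.2094) - 0.7906*log2(0.7906) = 0.472337 + 0.267998 = 0.7403. C = 1 - H(p) = 1 - 0.7403 = 0.2597

0.2597 bits


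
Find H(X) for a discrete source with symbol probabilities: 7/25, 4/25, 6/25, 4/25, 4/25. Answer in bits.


H = -sum(p_i * log2(p_i)). Terms: -(7/25)*log2(7/25) = 0.514220; -(4/25)*log2(4/25) = 0.423017; -(6/25)*log2(6/25) = 0.494134; -(4/25)*log2(4/25) = 0.423017; -(4/25)*log2(4/25) = 0.423017. H = 0.514220 + 0.423017 + 0.494134 + 0.423017 + 0.423017 = 2.2774

2.2774 bits


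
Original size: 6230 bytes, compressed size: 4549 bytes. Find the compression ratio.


Ratio = original / compressed = 6230 / 4549 = 1.3695

1.3695


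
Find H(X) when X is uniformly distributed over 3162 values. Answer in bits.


H = log2(n) = log2(3162) = 11.6266

11.6266 bits


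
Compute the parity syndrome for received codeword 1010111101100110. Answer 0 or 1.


Syndrome = XOR of all bits = 1 XOR 0 XOR 1 XOR 0 XOR 1 XOR 1 XOR 1 XOR 1 XOR 0 XOR 1 XOR 1 XOR 0 XOR 0 XOR 1 XOR 1 XOR 0 = 0

0


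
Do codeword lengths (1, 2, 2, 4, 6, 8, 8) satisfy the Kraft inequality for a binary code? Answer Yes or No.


Kraft sum = sum(2^(-l_i)) = 1.0859, need <= 1. Result: violated (a binary prefix-free code with these lengths cannot exist)

No


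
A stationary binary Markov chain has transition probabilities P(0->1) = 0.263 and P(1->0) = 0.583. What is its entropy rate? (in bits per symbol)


Stationary distribution: pi_0 = p10/(p01+p10) = 0.6891, pi_1 = 0.3109. Entropy rate H' = pi_0*H(p01) + pi_1*H(p10) = 0.6891*0.8312 + 0.3109*0.98 = 0.8775

0.8775 bits/symbol


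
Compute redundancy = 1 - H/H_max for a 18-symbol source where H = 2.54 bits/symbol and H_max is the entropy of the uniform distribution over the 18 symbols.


H_max = log2(K) = log2(18) = 4.1699 bits/symbol. Redundancy = 1 - H/H_max = 1 - 2.54/4.1699 = 1 - 0.6091 = 0.3909

0.3909


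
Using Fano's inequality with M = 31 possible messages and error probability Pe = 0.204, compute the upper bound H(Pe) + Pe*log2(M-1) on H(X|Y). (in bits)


H(Pe) = -Pe*log2(Pe) - (1-Pe)*log2(1-Pe) = -0.204*log2(0.204) - 0.796*log2(0.796) = 0.467845 + 0.262011 = 0.7299. Pe*log2(M-1) = 0.204*log2(30) = 1.001006. Bound = H(Pe) + Pe*log2(M-1) = 0.467845 + 0.262011 + 1.001006 = 1.7309

1.7309 bits


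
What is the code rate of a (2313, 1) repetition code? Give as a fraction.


Rate = k/n = 1/2313

1/2313


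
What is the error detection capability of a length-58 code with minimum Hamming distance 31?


Detection capability = d_min - 1 = 31 - 1 = 30

30 errors


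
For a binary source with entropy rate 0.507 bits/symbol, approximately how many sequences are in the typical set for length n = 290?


log2|A_typical| = nH = 290 * 0.507 = 147.03, so |A_typical| ~ 2^147.03 = 1.822e+44

1.822e+44


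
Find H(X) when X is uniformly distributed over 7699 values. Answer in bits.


H = log2(n) = log2(7699) = 12.9105

12.9105 bits


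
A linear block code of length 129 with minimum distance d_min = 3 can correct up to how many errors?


Correction capability = floor((d-1)/2) = floor((3-1)/2) = 1

1 errors


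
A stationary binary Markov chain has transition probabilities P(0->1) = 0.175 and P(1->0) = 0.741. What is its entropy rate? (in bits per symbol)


Stationary distribution: pi_0 = p10/(p01+p10) = 0.809, pi_1 = 0.191. Entropy rate H' = pi_0*H(p01) + pi_1*H(p10) = 0.809*0.669 + 0.191*0.8252 = 0.6989

0.6989 bits/symbol


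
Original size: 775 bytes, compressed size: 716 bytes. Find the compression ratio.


Ratio = original / compressed = 775 / 716 = 1.0824

1.0824


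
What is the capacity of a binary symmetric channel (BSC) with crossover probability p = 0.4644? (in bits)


H(p) = -p*log2(p) - (1-p)*log2(1-p) = -0.4644*log2(0.4644) - 0.5356*log2(0.5356) = 0.513887 + 0.482454 = 0.9963. C = 1 - H(p) = 1 - 0.9963 = 0.0037

0.0037 bits


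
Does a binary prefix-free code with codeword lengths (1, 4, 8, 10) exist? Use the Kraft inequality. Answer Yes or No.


Kraft sum = sum(2^(-l_i)) = 0.5674, need <= 1. Result: satisfied (a binary prefix-free code with these lengths exists)

Yes


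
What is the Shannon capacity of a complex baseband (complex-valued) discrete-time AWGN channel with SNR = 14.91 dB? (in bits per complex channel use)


SNR_linear = 10^(14.91/10) = 30.9742; C = log2(1 + SNR_linear) = log2(1 + 30.9742) = 4.9988

4.9988 bits/channel use


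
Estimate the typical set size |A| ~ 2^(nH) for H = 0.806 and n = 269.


log2|A_typical| = nH = 269 * 0.806 = 216.814, so |A_typical| ~ 2^216.814 = 1.851e+65

1.851e+65


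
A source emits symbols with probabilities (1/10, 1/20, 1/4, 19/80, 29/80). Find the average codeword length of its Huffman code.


Huffman construction (repeatedly merge the two least-probable nodes; each merge adds 1 bit to every symbol beneath it): 1/20 + 1/10 = 3/20; 3/20 + 19/80 = 31/80; 1/4 + 29/80 = 49/80; 31/80 + 49/80 = 1. Resulting codeword lengths (in the order the probabilities were given): (3, 3, 2, 2, 2). L_avg = sum(p_i * l_i) = 1/10*3 + 1/20*3 + 1/4*2 + 19/80*2 + 29/80*2 = 43/20 = 2.15

2.15 bits


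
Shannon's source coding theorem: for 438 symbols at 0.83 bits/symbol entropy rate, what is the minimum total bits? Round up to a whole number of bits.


Minimum bits >= n * H = 438 * 0.83 = 363.54, rounded up to a whole number of bits = 364

364 bits


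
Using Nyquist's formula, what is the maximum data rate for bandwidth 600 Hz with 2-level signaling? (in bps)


Rate = 2 * B * log2(M) = 2 * 600 * 1.0 = 1200.0

1200.0 bps


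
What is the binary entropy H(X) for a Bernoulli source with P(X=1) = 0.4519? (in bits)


H = -p*log2(p) - (1-p)*log2(1-p). -0.4519*log2(0.4519) = 0.517843; -0.5481*log2(0.5481) = 0.475471. H = 0.517843 + 0.475471 = 0.9933

0.9933 bits


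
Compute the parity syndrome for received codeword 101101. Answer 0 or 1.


Syndrome = XOR of all bits = 1 XOR 0 XOR 1 XOR 1 XOR 0 XOR 1 = 0

0


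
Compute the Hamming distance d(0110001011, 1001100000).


Count differing positions: ^ ^ ^ ^ ^ . ^ . ^ ^ = 8 differences

8


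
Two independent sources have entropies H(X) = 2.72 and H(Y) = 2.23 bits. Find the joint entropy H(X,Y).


For independent variables, H(X,Y) = H(X) + H(Y) = 2.72 + 2.23 = 4.95

4.95 bits


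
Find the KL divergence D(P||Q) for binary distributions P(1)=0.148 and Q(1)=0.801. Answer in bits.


KL = p*log2(p/q) + (1-p)*log2((1-p)/(1-q)) = 0.148*log2(0.148/0.801) + 0.852*log2(0.852/0.199) = 1.427

1.427 bits


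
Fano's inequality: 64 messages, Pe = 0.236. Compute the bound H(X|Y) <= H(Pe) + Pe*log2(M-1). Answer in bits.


H(Pe) = -Pe*log2(Pe) - (1-Pe)*log2(1-Pe) = -0.236*log2(0.236) - 0.764*log2(0.764) = 0.491621 + 0.296704 = 0.7883. Pe*log2(M-1) = 0.236*log2(63) = 1.410638. Bound = H(Pe) + Pe*log2(M-1) = 0.491621 + 0.296704 + 1.410638 = 2.199

2.199 bits


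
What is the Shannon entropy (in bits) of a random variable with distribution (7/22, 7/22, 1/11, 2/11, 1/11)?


H = -sum(p_i * log2(p_i)). Terms: -(7/22)*log2(7/22) = 0.525661; -(7/22)*log2(7/22) = 0.525661; -(1/11)*log2(1/11) = 0.314494; -(2/11)*log2(2/11) = 0.447169; -(1/11)*log2(1/11) = 0.314494. H = 0.525661 + 0.525661 + 0.314494 + 0.447169 + 0.314494 = 2.1275

2.1275 bits


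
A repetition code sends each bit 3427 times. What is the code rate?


Rate = k/n = 1/3427

1/3427


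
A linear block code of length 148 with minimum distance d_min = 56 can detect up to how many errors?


Detection capability = d_min - 1 = 56 - 1 = 55

55 errors


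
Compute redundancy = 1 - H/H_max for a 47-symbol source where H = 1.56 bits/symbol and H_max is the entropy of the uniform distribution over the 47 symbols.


H_max = log2(K) = log2(47) = 5.5546 bits/symbol. Redundancy = 1 - H/H_max = 1 - 1.56/5.5546 = 1 - 0.2808 = 0.7192

0.7192


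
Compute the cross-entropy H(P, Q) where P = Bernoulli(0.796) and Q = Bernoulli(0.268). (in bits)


H(P,Q) = -p*log2(q) - (1-p)*log2(1-q). -0.796*log2(0.268) = 1.512157; -0.204*log2(0.732) = 0.091817. H(P,Q) = 1.512157 + 0.091817 = 1.604

1.604 bits


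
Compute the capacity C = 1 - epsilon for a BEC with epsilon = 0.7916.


C = 1 - epsilon = 1 - 0.7916 = 0.2084

0.2084 bits


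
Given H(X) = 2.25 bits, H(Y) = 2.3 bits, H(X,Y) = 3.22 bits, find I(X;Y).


I(X;Y) = H(X) + H(Y) - H(X,Y) = 2.25 + 2.3 - 3.22 = 1.33

1.33 bits


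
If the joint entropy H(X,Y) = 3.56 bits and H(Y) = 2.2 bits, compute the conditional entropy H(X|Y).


H(X|Y) = H(X,Y) - H(Y) = 3.56 - 2.2 = 1.36

1.36 bits


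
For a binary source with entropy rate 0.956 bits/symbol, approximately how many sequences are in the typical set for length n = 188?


log2|A_typical| = nH = 188 * 0.956 = 179.728, so |A_typical| ~ 2^179.728 = 1.269e+54

1.269e+54


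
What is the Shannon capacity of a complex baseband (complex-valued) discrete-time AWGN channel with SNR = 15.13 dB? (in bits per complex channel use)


SNR_linear = 10^(15.13/10) = 32.5837; C = log2(1 + SNR_linear) = log2(1 + 32.5837) = 5.0697

5.0697 bits/channel use


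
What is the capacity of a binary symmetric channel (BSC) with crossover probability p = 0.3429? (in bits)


H(p) = -p*log2(p) - (1-p)*log2(1-p) = -0.3429*log2(0.3429) - 0.6571*log2(0.6571) = 0.529486 + 0.398081 = 0.9276. C = 1 - H(p) = 1 - 0.9276 = 0.0724

0.0724 bits


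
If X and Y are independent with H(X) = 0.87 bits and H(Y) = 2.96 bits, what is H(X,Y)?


For independent variables, H(X,Y) = H(X) + H(Y) = 0.87 + 2.96 = 3.83

3.83 bits


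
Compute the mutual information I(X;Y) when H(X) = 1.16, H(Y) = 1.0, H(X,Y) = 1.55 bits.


I(X;Y) = H(X) + H(Y) - H(X,Y) = 1.16 + 1.0 - 1.55 = 0.61

0.61 bits


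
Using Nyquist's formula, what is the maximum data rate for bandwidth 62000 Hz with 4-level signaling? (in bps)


Rate = 2 * B * log2(M) = 2 * 62000 * 2.0 = 248000.0

248000.0 bps


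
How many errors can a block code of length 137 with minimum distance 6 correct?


Correction capability = floor((d-1)/2) = floor((6-1)/2) = 2

2 errors


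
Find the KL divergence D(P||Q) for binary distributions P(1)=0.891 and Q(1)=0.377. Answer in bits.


KL = p*log2(p/q) + (1-p)*log2((1-p)/(1-q)) = 0.891*log2(0.891/0.377) + 0.109*log2(0.109/0.623) = 0.8315

0.8315 bits


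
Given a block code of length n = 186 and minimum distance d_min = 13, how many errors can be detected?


Detection capability = d_min - 1 = 13 - 1 = 12

12 errors


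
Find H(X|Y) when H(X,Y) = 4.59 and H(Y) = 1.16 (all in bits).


H(X|Y) = H(X,Y) - H(Y) = 4.59 - 1.16 = 3.43

3.43 bits


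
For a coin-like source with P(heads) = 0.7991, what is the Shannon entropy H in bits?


H = -p*log2(p) - (1-p)*log2(1-p). -0.7991*log2(0.7991) = 0.258550; -0.2009*log2(0.2009) = 0.465174. H = 0.258550 + 0.465174 = 0.7237

0.7237 bits


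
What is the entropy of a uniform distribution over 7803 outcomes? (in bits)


H = log2(n) = log2(7803) = 12.9298

12.9298 bits


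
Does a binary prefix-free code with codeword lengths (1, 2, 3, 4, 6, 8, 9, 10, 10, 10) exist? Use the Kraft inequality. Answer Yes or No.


Kraft sum = sum(2^(-l_i)) = 0.9619, need <= 1. Result: satisfied (a binary prefix-free code with these lengths exists)

Yes


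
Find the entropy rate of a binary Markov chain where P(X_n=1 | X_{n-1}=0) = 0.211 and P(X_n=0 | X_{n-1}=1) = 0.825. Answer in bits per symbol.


Stationary distribution: pi_0 = p10/(p01+p10) = 0.7963, pi_1 = 0.2037. Entropy rate H' = pi_0*H(p01) + pi_1*H(p10) = 0.7963*0.7434 + 0.2037*0.669 = 0.7282

0.7282 bits/symbol


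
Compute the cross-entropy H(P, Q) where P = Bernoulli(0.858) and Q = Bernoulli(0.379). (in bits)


H(P,Q) = -p*log2(q) - (1-p)*log2(1-q). -0.858*log2(0.379) = 1.200969; -0.142*log2(0.621) = 0.097602. H(P,Q) = 1.200969 + 0.097602 = 1.2986

1.2986 bits


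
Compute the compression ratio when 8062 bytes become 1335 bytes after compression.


Ratio = original / compressed = 8062 / 1335 = 6.039

6.039


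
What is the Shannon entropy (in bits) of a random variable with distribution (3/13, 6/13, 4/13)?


H = -sum(p_i * log2(p_i)). Terms: -(3/13)*log2(3/13) = 0.488187; -(6/13)*log2(6/13) = 0.514836; -(4/13)*log2(4/13) = 0.523212. H = 0.488187 + 0.514836 + 0.523212 = 1.5262

1.5262 bits


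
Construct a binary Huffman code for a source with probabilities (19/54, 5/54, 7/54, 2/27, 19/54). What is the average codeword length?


Huffman construction (repeatedly merge the two least-probable nodes; each merge adds 1 bit to every symbol beneath it): 2/27 + 5/54 = 1/6; 7/54 + 1/6 = 8/27; 8/27 + 19/54 = 35/54; 19/54 + 35/54 = 1. Resulting codeword lengths (in the order the probabilities were given): (2, 4, 3, 4, 1). L_avg = sum(p_i * l_i) = 19/54*2 + 5/54*4 + 7/54*3 + 2/27*4 + 19/54*1 = 19/9 = 2.1111

2.1111 bits


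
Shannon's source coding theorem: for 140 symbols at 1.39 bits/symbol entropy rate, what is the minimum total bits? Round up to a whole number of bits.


Minimum bits >= n * H = 140 * 1.39 = 194.6, rounded up to a whole number of bits = 195

195 bits


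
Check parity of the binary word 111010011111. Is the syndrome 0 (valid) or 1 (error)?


Syndrome = XOR of all bits = 1 XOR 1 XOR 1 XOR 0 XOR 1 XOR 0 XOR 0 XOR 1 XOR 1 XOR 1 XOR 1 XOR 1 = 1

1


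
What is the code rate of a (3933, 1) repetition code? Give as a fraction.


Rate = k/n = 1/3933

1/3933


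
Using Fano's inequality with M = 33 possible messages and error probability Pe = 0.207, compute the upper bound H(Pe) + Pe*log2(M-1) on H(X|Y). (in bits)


H(Pe) = -Pe*log2(Pe) - (1-Pe)*log2(1-Pe) = -0.207*log2(0.207) - 0.793*log2(0.793) = 0.470366 + 0.265344 = 0.7357. Pe*log2(M-1) = 0.207*log2(32) = 1.035000. Bound = H(Pe) + Pe*log2(M-1) = 0.470366 + 0.265344 + 1.035000 = 1.7707

1.7707 bits


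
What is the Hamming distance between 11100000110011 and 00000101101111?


Count differing positions: ^ ^ ^ . . ^ . ^ . ^ ^ ^ . . = 8 differences

8


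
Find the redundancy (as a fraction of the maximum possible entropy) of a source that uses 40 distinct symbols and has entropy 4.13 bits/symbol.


H_max = log2(K) = log2(40) = 5.3219 bits/symbol. Redundancy = 1 - H/H_max = 1 - 4.13/5.3219 = 1 - 0.776 = 0.224

0.224


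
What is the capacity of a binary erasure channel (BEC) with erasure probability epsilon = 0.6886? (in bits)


C = 1 - epsilon = 1 - 0.6886 = 0.3114

0.3114 bits


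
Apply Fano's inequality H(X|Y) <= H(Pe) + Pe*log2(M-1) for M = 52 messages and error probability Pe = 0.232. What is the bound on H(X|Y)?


H(Pe) = -Pe*log2(Pe) - (1-Pe)*log2(1-Pe) = -0.232*log2(0.232) - 0.768*log2(0.768) = 0.489010 + 0.292471 = 0.7815. Pe*log2(M-1) = 0.232*log2(51) = 1.316003. Bound = H(Pe) + Pe*log2(M-1) = 0.489010 + 0.292471 + 1.316003 = 2.0975

2.0975 bits


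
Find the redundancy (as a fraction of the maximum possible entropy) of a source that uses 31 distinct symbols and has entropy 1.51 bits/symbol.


H_max = log2(K) = log2(31) = 4.9542 bits/symbol. Redundancy = 1 - H/H_max = 1 - 1.51/4.9542 = 1 - 0.3048 = 0.6952

0.6952


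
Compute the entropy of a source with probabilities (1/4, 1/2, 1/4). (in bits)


H = -sum(p_i * log2(p_i)). Terms: -(1/4)*log2(1/4) = 0.500000; -(1/2)*log2(1/2) = 0.500000; -(1/4)*log2(1/4) = 0.500000. H = 0.500000 + 0.500000 + 0.500000 = 1.5

1.5 bits


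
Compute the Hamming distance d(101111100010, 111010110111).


Count differing positions: . ^ . ^ . ^ . ^ . ^ . ^ = 6 differences

6


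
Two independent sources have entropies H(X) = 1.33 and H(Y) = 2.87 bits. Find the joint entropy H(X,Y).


For independent variables, H(X,Y) = H(X) + H(Y) = 1.33 + 2.87 = 4.2

4.2 bits


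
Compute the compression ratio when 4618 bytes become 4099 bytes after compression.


Ratio = original / compressed = 4618 / 4099 = 1.1266

1.1266


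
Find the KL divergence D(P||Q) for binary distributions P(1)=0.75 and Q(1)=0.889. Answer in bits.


KL = p*log2(p/q) + (1-p)*log2((1-p)/(1-q)) = 0.75*log2(0.75/0.889) + 0.25*log2(0.25/0.111) = 0.1089

0.1089 bits


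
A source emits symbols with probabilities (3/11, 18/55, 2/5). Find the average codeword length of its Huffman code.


Huffman construction (repeatedly merge the two least-probable nodes; each merge adds 1 bit to every symbol beneath it): 3/11 + 18/55 = 3/5; 2/5 + 3/5 = 1. Resulting codeword lengths (in the order the probabilities were given): (2, 2, 1). L_avg = sum(p_i * l_i) = 3/11*2 + 18/55*2 + 2/5*1 = 8/5 = 1.6

1.6 bits


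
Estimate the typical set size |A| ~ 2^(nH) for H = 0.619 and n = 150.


log2|A_typical| = nH = 150 * 0.619 = 92.85, so |A_typical| ~ 2^92.85 = 8.926e+27

8.926e+27


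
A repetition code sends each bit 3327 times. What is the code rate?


Rate = k/n = 1/3327

1/3327


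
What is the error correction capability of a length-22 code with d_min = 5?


Correction capability = floor((d-1)/2) = floor((5-1)/2) = 2

2 errors


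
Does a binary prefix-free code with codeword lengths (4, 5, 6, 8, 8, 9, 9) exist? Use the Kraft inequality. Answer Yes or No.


Kraft sum = sum(2^(-l_i)) = 0.1211, need <= 1. Result: satisfied (a binary prefix-free code with these lengths exists)

Yes


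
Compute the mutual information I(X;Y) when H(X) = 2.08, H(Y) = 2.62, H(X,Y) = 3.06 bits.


I(X;Y) = H(X) + H(Y) - H(X,Y) = 2.08 + 2.62 - 3.06 = 1.64

1.64 bits


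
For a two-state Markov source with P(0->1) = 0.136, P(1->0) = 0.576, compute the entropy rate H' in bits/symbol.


Stationary distribution: pi_0 = p10/(p01+p10) = 0.809, pi_1 = 0.191. Entropy rate H' = pi_0*H(p01) + pi_1*H(p10) = 0.809*0.5737 + 0.191*0.9833 = 0.6519

0.6519 bits/symbol


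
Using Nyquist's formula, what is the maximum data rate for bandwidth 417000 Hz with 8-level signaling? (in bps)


Rate = 2 * B * log2(M) = 2 * 417000 * 3.0 = 2502000.0

2502000.0 bps


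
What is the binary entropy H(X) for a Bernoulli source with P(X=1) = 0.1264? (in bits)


H = -p*log2(p) - (1-p)*log2(1-p). -0.1264*log2(0.1264) = 0.377169; -0.8736*log2(0.8736) = 0.170313. H = 0.377169 + 0.170313 = 0.5475

0.5475 bits


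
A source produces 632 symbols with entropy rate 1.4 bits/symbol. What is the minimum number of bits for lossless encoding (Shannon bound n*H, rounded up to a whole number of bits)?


Minimum bits >= n * H = 632 * 1.4 = 884.8, rounded up to a whole number of bits = 885

885 bits


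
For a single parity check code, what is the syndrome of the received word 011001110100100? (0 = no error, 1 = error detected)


Syndrome = XOR of all bits = 0 XOR 1 XOR 1 XOR 0 XOR 0 XOR 1 XOR 1 XOR 1 XOR 0 XOR 1 XOR 0 XOR 0 XOR 1 XOR 0 XOR 0 = 1

1


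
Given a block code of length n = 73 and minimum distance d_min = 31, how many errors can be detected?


Detection capability = d_min - 1 = 31 - 1 = 30

30 errors


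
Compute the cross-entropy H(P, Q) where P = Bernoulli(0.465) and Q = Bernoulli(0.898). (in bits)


H(P,Q) = -p*log2(q) - (1-p)*log2(1-q). -0.465*log2(0.898) = 0.072174; -0.535*log2(0.102) = 1.761947. H(P,Q) = 0.072174 + 1.761947 = 1.8341

1.8341 bits


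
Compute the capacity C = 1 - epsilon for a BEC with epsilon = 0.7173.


C = 1 - epsilon = 1 - 0.7173 = 0.2827

0.2827 bits


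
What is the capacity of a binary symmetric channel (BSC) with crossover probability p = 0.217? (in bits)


H(p) = -p*log2(p) - (1-p)*log2(1-p) = -0.217*log2(0.217) - 0.783*log2(0.783) = 0.478319 + 0.276333 = 0.7547. C = 1 - H(p) = 1 - 0.7547 = 0.2453

0.2453 bits


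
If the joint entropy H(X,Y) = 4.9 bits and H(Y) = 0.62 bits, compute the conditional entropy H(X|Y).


H(X|Y) = H(X,Y) - H(Y) = 4.9 - 0.62 = 4.28

4.28 bits


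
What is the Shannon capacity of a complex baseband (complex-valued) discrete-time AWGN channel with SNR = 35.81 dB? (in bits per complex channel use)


SNR_linear = 10^(35.81/10) = 3810.6582; C = log2(1 + SNR_linear) = log2(1 + 3810.6582) = 11.8962

11.8962 bits/channel use


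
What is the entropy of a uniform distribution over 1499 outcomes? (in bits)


H = log2(n) = log2(1499) = 10.5498

10.5498 bits


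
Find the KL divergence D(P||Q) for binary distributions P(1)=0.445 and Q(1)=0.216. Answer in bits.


KL = p*log2(p/q) + (1-p)*log2((1-p)/(1-q)) = 0.445*log2(0.445/0.216) + 0.555*log2(0.555/0.784) = 0.1874

0.1874 bits


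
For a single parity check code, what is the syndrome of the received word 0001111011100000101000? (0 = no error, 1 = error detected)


Syndrome = XOR of all bits = 0 XOR 0 XOR 0 XOR 1 XOR 1 XOR 1 XOR 1 XOR 0 XOR 1 XOR 1 XOR 1 XOR 0 XOR 0 XOR 0 XOR 0 XOR 0 XOR 1 XOR 0 XOR 1 XOR 0 XOR 0 XOR 0 = 1

1


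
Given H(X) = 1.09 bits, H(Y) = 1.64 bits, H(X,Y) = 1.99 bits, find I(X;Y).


I(X;Y) = H(X) + H(Y) - H(X,Y) = 1.09 + 1.64 - 1.99 = 0.74

0.74 bits


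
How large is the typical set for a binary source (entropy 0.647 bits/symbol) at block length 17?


log2|A_typical| = nH = 17 * 0.647 = 10.999, so |A_typical| ~ 2^10.999 = 2.047e+03

2.047e+03


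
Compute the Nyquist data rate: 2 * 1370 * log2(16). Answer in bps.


Rate = 2 * B * log2(M) = 2 * 1370 * 4.0 = 10960.0

10960.0 bps


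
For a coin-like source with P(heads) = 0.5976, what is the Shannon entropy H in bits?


H = -p*log2(p) - (1-p)*log2(1-p). -0.5976*log2(0.5976) = 0.443866; -0.4024*log2(0.4024) = 0.528471. H = 0.443866 + 0.528471 = 0.9723

0.9723 bits


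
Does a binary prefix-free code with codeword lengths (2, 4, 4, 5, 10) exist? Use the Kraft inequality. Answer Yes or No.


Kraft sum = sum(2^(-l_i)) = 0.4072, need <= 1. Result: satisfied (a binary prefix-free code with these lengths exists)

Yes


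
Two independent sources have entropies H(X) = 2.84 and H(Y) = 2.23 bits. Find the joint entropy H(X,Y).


For independent variables, H(X,Y) = H(X) + H(Y) = 2.84 + 2.23 = 5.07

5.07 bits


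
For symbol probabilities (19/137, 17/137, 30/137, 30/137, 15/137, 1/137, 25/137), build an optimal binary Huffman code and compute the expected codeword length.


Huffman construction (repeatedly merge the two least-probable nodes; each merge adds 1 bit to every symbol beneath it): 1/137 + 15/137 = 16/137; 16/137 + 17/137 = 33/137; 19/137 + 25/137 = 44/137; 30/137 + 30/137 = 60/137; 33/137 + 44/137 = 77/137; 60/137 + 77/137 = 1. Resulting codeword lengths (in the order the probabilities were given): (3, 3, 2, 2, 4, 4, 3). L_avg = sum(p_i * l_i) = 19/137*3 + 17/137*3 + 30/137*2 + 30/137*2 + 15/137*4 + 1/137*4 + 25/137*3 = 367/137 = 2.6788

2.6788 bits


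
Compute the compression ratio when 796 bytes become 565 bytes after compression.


Ratio = original / compressed = 796 / 565 = 1.4088

1.4088


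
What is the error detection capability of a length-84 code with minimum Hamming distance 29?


Detection capability = d_min - 1 = 29 - 1 = 28

28 errors


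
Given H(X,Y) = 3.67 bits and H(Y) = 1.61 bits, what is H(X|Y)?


H(X|Y) = H(X,Y) - H(Y) = 3.67 - 1.61 = 2.06

2.06 bits


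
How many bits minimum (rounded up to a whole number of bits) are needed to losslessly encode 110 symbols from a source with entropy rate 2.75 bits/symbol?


Minimum bits >= n * H = 110 * 2.75 = 302.5, rounded up to a whole number of bits = 303

303 bits


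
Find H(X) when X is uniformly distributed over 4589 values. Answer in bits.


H = log2(n) = log2(4589) = 12.164

12.164 bits


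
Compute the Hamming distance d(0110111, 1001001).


Count differing positions: ^ ^ ^ ^ ^ ^ . = 6 differences

6


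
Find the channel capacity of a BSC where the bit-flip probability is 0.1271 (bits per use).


H(p) = -p*log2(p) - (1-p)*log2(1-p) = -0.1271*log2(0.1271) - 0.8729*log2(0.8729) = 0.378245 + 0.171186 = 0.5494. C = 1 - H(p) = 1 - 0.5494 = 0.4506

0.4506 bits


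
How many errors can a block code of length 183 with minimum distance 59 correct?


Correction capability = floor((d-1)/2) = floor((59-1)/2) = 29

29 errors


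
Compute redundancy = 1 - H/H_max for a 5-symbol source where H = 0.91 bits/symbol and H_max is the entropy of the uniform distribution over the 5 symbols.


H_max = log2(K) = log2(5) = 2.3219 bits/symbol. Redundancy = 1 - H/H_max = 1 - 0.91/2.3219 = 1 - 0.3919 = 0.6081

0.6081


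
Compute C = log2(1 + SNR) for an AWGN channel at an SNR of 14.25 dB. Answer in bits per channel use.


SNR_linear = 10^(14.25/10) = 26.6073; C = log2(1 + SNR_linear) = log2(1 + 26.6073) = 4.787

4.787 bits/channel use


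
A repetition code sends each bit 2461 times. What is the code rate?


Rate = k/n = 1/2461

1/2461


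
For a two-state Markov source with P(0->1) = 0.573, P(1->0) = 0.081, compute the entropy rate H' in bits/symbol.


Stationary distribution: pi_0 = p10/(p01+p10) = 0.1239, pi_1 = 0.8761. Entropy rate H' = pi_0*H(p01) + pi_1*H(p10) = 0.1239*0.9846 + 0.8761*0.4057 = 0.4774

0.4774 bits/symbol


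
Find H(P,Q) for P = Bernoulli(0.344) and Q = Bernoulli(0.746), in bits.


H(P,Q) = -p*log2(q) - (1-p)*log2(1-q). -0.344*log2(0.746) = 0.145427; -0.656*log2(0.254) = 1.296977. H(P,Q) = 0.145427 + 1.296977 = 1.4424

1.4424 bits


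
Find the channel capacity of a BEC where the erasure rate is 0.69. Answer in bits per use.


C = 1 - epsilon = 1 - 0.69 = 0.31

0.31 bits


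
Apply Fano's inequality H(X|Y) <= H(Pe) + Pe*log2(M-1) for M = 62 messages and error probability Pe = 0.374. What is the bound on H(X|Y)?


H(Pe) = -Pe*log2(Pe) - (1-Pe)*log2(1-Pe) = -0.374*log2(0.374) - 0.626*log2(0.626) = 0.530665 + 0.423029 = 0.9537. Pe*log2(M-1) = 0.374*log2(61) = 2.218096. Bound = H(Pe) + Pe*log2(M-1) = 0.530665 + 0.423029 + 2.218096 = 3.1718

3.1718 bits


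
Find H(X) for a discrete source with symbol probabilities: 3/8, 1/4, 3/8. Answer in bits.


H = -sum(p_i * log2(p_i)). Terms: -(3/8)*log2(3/8) = 0.530639; -(1/4)*log2(1/4) = 0.500000; -(3/8)*log2(3/8) = 0.530639. H = 0.530639 + 0.500000 + 0.530639 = 1.5613

1.5613 bits


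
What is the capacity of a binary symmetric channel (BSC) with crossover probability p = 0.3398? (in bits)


H(p) = -p*log2(p) - (1-p)*log2(1-p) = -0.3398*log2(0.3398) - 0.6602*log2(0.6602) = 0.529151 + 0.395476 = 0.9246. C = 1 - H(p) = 1 - 0.9246 = 0.0754

0.0754 bits


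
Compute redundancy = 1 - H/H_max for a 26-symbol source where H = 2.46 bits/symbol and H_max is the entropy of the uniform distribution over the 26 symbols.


H_max = log2(K) = log2(26) = 4.7004 bits/symbol. Redundancy = 1 - H/H_max = 1 - 2.46/4.7004 = 1 - 0.5234 = 0.4766

0.4766


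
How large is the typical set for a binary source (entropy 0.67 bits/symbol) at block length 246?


log2|A_typical| = nH = 246 * 0.67 = 164.82, so |A_typical| ~ 2^164.82 = 4.128e+49

4.128e+49


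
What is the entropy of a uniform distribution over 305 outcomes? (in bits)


H = log2(n) = log2(305) = 8.2527

8.2527 bits


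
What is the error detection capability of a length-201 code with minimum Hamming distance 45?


Detection capability = d_min - 1 = 45 - 1 = 44

44 errors


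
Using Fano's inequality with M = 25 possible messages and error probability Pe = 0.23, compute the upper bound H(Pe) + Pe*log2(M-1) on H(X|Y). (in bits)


H(Pe) = -Pe*log2(Pe) - (1-Pe)*log2(1-Pe) = -0.23*log2(0.23) - 0.77*log2(0.77) = 0.487668 + 0.290344 = 0.778. Pe*log2(M-1) = 0.23*log2(24) = 1.054541. Bound = H(Pe) + Pe*log2(M-1) = 0.487668 + 0.290344 + 1.054541 = 1.8326

1.8326 bits


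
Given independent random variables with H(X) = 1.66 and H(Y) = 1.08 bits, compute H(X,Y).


For independent variables, H(X,Y) = H(X) + H(Y) = 1.66 + 1.08 = 2.74

2.74 bits


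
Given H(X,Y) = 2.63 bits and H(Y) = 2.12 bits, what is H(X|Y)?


H(X|Y) = H(X,Y) - H(Y) = 2.63 - 2.12 = 0.51

0.51 bits


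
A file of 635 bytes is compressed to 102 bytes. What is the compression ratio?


Ratio = original / compressed = 635 / 102 = 6.2255

6.2255


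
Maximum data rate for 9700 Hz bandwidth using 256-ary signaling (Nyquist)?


Rate = 2 * B * log2(M) = 2 * 9700 * 8.0 = 155200.0

155200.0 bps


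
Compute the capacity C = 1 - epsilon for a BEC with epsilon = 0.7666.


C = 1 - epsilon = 1 - 0.7666 = 0.2334

0.2334 bits


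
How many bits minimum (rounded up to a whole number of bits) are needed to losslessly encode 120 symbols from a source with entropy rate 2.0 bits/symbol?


Minimum bits >= n * H = 120 * 2.0 = 240.0, rounded up to a whole number of bits = 240

240 bits


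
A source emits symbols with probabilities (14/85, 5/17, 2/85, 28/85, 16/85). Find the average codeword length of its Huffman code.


Huffman construction (repeatedly merge the two least-probable nodes; each merge adds 1 bit to every symbol beneath it): 2/85 + 14/85 = 16/85; 16/85 + 16/85 = 32/85; 5/17 + 28/85 = 53/85; 32/85 + 53/85 = 1. Resulting codeword lengths (in the order the probabilities were given): (3, 2, 3, 2, 2). L_avg = sum(p_i * l_i) = 14/85*3 + 5/17*2 + 2/85*3 + 28/85*2 + 16/85*2 = 186/85 = 2.1882

2.1882 bits


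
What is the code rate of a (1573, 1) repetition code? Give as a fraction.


Rate = k/n = 1/1573

1/1573


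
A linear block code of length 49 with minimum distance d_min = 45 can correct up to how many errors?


Correction capability = floor((d-1)/2) = floor((45-1)/2) = 22

22 errors


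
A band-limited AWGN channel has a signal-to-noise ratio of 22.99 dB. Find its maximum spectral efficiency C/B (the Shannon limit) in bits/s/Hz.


SNR_linear = 10^(22.99/10) = 199.0673; C/B = log2(1 + SNR_linear) = log2(1 + 199.0673) = 7.6443

7.6443 bits/s/Hz


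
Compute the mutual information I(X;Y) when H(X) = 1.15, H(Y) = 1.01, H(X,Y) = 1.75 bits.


I(X;Y) = H(X) + H(Y) - H(X,Y) = 1.15 + 1.01 - 1.75 = 0.41

0.41 bits


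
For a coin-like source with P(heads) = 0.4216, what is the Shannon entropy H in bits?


H = -p*log2(p) - (1-p)*log2(1-p). -0.4216*log2(0.4216) = 0.525336; -0.5784*log2(0.5784) = 0.456855. H = 0.525336 + 0.456855 = 0.9822

0.9822 bits


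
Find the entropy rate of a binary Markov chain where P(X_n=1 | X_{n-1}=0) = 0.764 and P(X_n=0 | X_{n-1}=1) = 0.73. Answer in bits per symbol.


Stationary distribution: pi_0 = p10/(p01+p10) = 0.4886, pi_1 = 0.5114. Entropy rate H' = pi_0*H(p01) + pi_1*H(p10) = 0.4886*0.7883 + 0.5114*0.8415 = 0.8155

0.8155 bits/symbol


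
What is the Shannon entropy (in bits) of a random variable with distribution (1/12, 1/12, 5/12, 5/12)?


H = -sum(p_i * log2(p_i)). Terms: -(1/12)*log2(1/12) = 0.298747; -(1/12)*log2(1/12) = 0.298747; -(5/12)*log2(5/12) = 0.526264; -(5/12)*log2(5/12) = 0.526264. H = 0.298747 + 0.298747 + 0.526264 + 0.526264 = 1.65

1.65 bits


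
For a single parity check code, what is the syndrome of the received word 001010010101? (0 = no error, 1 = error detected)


Syndrome = XOR of all bits = 0 XOR 0 XOR 1 XOR 0 XOR 1 XOR 0 XOR 0 XOR 1 XOR 0 XOR 1 XOR 0 XOR 1 = 1

1
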